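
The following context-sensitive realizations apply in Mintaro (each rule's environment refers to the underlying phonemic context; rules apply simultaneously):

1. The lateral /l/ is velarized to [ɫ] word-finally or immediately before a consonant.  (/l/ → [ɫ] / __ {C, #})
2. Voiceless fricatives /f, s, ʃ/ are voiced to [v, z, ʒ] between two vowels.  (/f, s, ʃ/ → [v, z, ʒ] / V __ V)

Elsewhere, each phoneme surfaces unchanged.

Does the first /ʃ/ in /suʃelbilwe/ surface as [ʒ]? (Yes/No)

Yes

/ʃ/ — between /u/ and /e/, between two vowels — surfaces as [ʒ] (rule 2).
The actual realization is [ʒ], which matches [ʒ].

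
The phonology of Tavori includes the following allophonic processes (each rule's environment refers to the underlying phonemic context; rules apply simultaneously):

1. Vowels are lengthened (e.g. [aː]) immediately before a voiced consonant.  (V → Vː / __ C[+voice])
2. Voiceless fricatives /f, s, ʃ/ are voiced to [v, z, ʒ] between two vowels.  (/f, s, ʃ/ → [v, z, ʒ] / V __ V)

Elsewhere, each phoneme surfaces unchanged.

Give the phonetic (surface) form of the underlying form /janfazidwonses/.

[jaːnfaːziːdwoːnses]

/a/ (between /j/ and /n/) occurs before a voiced consonant → [aː] by rule 1.
/f/ (between /n/ and /a/) fails the environment for rule 2, so it stays [f].
/a/ meets the environment for rule 1 (before a voiced consonant) → [aː].
/i/ (between /z/ and /d/): before a voiced consonant, so rule 1 applies → [iː].
/o/ — between /w/ and /n/, before a voiced consonant — surfaces as [oː] (rule 1).
/s/ (between /n/ and /e/) fails the environment for rule 2, so it stays [s].
/e/ (between /s/ and /s/) fails the environment for rule 1, so it stays [e].
/s/ (word-final) fails the environment for rule 2, so it stays [s].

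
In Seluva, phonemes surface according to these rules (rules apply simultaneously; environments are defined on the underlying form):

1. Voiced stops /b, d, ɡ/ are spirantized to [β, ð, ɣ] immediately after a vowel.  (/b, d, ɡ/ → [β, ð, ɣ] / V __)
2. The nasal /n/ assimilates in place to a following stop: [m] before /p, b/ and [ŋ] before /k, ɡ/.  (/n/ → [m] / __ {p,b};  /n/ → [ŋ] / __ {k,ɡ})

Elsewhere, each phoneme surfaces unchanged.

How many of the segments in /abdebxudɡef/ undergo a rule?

3

Segments that undergo a rule: /b/ → [β] (rule 1); /b/ → [β] (rule 1); /d/ → [ð] (rule 1).
All other segments surface unchanged.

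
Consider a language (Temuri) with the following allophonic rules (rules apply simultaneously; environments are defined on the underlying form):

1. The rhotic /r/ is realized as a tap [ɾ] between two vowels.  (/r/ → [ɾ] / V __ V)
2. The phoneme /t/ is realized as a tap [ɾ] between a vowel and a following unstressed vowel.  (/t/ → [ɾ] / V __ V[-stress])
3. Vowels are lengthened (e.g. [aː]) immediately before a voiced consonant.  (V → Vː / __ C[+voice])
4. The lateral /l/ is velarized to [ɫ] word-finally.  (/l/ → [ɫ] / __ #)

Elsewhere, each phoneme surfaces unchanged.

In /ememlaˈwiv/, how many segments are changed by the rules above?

Segments that undergo a rule: /e/ → [eː] (rule 3); /e/ → [eː] (rule 3); /a/ → [aː] (rule 3); /i/ → [iː] (rule 3).
All other segments surface unchanged.

4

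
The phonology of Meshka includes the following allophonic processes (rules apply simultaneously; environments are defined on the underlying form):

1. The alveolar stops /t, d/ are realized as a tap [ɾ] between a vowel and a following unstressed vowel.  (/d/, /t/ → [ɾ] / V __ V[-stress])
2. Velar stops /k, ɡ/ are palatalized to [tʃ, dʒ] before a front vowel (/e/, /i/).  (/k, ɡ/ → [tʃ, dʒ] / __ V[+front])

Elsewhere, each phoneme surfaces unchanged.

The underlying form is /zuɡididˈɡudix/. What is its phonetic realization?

[zudʒiɾidˈɡuɾix]

/ɡ/ meets the environment for rule 2 (before a front vowel) → [dʒ].
/d/ (between /i/ and /i/): between a vowel and a following unstressed vowel, so rule 1 applies → [ɾ].
/d/ (between /i/ and /ɡ/) fails the environment for rule 1, so it stays [d].
/ɡ/ — between /d/ and /u/; rule 2 does not apply here → [ɡ].
Rule 1 applies to /d/ (between /u/ and /i/: between a vowel and a following unstressed vowel) → [ɾ].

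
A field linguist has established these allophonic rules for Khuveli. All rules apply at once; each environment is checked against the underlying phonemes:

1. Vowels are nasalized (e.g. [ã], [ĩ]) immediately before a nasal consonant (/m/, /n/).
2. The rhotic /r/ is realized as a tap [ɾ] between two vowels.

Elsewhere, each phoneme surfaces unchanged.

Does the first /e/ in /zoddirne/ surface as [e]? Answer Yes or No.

Yes

/e/ — word-final; rule 1 does not apply here → [e].
The actual realization is [e], which matches [e].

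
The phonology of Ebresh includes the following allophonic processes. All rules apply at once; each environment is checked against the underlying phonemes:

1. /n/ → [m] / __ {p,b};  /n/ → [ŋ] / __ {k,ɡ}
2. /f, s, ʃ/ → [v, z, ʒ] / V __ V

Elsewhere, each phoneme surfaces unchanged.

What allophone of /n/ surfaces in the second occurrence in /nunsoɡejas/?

/n/ (between /u/ and /s/): rule 1 targets it, but not before a labial or velar stop → unchanged [n].

[n]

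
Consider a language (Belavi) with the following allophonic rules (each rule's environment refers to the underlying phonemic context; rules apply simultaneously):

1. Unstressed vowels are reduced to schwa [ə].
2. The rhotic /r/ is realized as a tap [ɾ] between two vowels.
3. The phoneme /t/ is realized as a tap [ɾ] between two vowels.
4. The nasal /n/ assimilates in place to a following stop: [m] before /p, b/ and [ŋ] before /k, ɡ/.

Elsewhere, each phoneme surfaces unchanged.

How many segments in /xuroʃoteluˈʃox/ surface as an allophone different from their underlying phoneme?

Segments that undergo a rule: /u/ → [ə] (rule 1); /r/ → [ɾ] (rule 2); /o/ → [ə] (rule 1); /o/ → [ə] (rule 1); /t/ → [ɾ] (rule 3); /e/ → [ə] (rule 1); /u/ → [ə] (rule 1).
All other segments surface unchanged.

7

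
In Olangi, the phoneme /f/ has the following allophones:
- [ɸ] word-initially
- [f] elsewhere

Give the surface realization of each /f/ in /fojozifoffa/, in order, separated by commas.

[ɸ], [f], [f], [f]

Occurrence 1 (position 1): word-initially → [ɸ].
Occurrence 2 (position 7): no conditioning environment matches → elsewhere allophone [f].
Occurrence 3 (position 9): no conditioning environment matches → elsewhere allophone [f].
Occurrence 4 (position 10): no conditioning environment matches → elsewhere allophone [f].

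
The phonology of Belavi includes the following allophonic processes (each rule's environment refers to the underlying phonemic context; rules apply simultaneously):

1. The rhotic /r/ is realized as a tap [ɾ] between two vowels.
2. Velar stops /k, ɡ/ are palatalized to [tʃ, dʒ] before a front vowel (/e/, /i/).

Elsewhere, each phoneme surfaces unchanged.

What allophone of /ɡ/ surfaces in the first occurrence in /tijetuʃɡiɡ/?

[dʒ]

/ɡ/ meets the environment for rule 2 (before a front vowel) → [dʒ].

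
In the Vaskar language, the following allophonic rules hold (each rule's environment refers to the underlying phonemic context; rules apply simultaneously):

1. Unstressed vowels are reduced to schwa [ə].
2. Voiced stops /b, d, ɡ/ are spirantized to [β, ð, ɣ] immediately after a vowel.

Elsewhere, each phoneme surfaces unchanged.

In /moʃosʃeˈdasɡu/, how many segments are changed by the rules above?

5

Segments that undergo a rule: /o/ → [ə] (rule 1); /o/ → [ə] (rule 1); /e/ → [ə] (rule 1); /d/ → [ð] (rule 2); /u/ → [ə] (rule 1).
All other segments surface unchanged.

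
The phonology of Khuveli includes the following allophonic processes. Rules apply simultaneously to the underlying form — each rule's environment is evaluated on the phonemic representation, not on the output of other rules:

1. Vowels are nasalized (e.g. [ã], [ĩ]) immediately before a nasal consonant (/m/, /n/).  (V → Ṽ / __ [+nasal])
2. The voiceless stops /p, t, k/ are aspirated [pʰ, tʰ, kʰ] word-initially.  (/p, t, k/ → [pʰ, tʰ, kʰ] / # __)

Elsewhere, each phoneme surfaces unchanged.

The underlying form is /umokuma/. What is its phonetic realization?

[ũmokũma]

/u/ — word-initial, before a nasal consonant — surfaces as [ũ] (rule 1).
/m/ (between /u/ and /o/) is unaffected → [m].
/o/ — between /m/ and /k/; rule 1 does not apply here → [o].
/k/ — between /o/ and /u/; rule 2 does not apply here → [k].
/u/ (between /k/ and /m/) occurs before a nasal consonant → [ũ] by rule 1.
/m/ (between /u/ and /a/) is unaffected → [m].
/a/ (word-final) fails the environment for rule 1, so it stays [a].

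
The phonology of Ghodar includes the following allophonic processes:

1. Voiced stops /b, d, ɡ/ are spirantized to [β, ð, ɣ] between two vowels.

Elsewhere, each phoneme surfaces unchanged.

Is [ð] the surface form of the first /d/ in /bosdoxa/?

No

/d/ (between /s/ and /o/): rule 1 targets it, but not between two vowels → unchanged [d].
The actual realization is [d], not [ð].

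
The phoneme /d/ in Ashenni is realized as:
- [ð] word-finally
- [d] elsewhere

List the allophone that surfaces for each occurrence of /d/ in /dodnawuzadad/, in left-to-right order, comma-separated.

Occurrence 1 (position 1): no conditioning environment matches → elsewhere allophone [d].
Occurrence 2 (position 3): no conditioning environment matches → elsewhere allophone [d].
Occurrence 3 (position 10): no conditioning environment matches → elsewhere allophone [d].
Occurrence 4 (position 12): word-finally → [ð].

[d], [d], [d], [ð]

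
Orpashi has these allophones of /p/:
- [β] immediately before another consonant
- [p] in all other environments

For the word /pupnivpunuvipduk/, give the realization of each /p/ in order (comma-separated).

[p], [β], [p], [β]

Occurrence 1 (position 1): no conditioning environment matches → elsewhere allophone [p].
Occurrence 2 (position 3): immediately before another consonant → [β].
Occurrence 3 (position 7): no conditioning environment matches → elsewhere allophone [p].
Occurrence 4 (position 13): immediately before another consonant → [β].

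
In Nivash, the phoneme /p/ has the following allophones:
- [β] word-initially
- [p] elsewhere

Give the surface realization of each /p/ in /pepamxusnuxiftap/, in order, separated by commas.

[β], [p], [p]

Occurrence 1 (position 1): word-initially → [β].
Occurrence 2 (position 3): no conditioning environment matches → elsewhere allophone [p].
Occurrence 3 (position 16): no conditioning environment matches → elsewhere allophone [p].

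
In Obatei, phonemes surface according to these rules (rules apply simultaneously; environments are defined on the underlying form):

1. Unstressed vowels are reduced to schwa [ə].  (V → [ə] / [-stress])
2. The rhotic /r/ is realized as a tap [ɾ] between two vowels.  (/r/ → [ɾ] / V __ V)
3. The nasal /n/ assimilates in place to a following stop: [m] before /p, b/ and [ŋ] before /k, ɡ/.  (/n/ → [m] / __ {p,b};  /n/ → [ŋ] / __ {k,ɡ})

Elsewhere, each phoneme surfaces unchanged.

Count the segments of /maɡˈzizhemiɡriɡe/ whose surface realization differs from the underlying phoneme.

Segments that undergo a rule: /a/ → [ə] (rule 1); /e/ → [ə] (rule 1); /i/ → [ə] (rule 1); /i/ → [ə] (rule 1); /e/ → [ə] (rule 1).
All other segments surface unchanged.

5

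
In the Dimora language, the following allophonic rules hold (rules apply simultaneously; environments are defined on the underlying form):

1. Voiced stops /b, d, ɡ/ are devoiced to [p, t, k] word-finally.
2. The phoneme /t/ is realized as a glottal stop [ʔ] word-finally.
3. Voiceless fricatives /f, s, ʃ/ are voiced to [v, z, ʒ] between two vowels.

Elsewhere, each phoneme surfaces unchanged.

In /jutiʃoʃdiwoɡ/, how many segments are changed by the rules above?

2

Segments that undergo a rule: /ʃ/ → [ʒ] (rule 3); /ɡ/ → [k] (rule 1).
All other segments surface unchanged.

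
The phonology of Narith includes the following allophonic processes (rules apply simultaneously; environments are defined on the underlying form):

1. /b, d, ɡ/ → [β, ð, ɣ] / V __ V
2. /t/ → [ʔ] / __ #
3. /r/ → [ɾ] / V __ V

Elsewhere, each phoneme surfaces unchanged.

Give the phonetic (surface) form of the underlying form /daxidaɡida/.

[daxiðaɣiða]

/d/ — word-initial; rule 1 does not apply here → [d].
/a/ (between /d/ and /x/): no rule targets it → [a].
/x/ (between /a/ and /i/) is unaffected → [x].
/i/ (between /x/ and /d/) is unaffected → [i].
/d/ (between /i/ and /a/) occurs between two vowels → [ð] by rule 1.
/a/ (between /d/ and /ɡ/): no rule targets it → [a].
/ɡ/ (between /a/ and /i/): between two vowels, so rule 1 applies → [ɣ].
/i/ (between /ɡ/ and /d/) is unaffected → [i].
/d/ — between /i/ and /a/, between two vowels — surfaces as [ð] (rule 1).
/a/ stays [a].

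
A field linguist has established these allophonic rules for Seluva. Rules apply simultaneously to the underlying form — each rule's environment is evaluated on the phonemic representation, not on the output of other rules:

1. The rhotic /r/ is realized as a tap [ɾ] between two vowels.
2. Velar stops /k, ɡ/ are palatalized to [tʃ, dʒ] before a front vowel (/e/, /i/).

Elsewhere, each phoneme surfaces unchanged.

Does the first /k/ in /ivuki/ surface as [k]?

No

/k/ — between /u/ and /i/, before a front vowel — surfaces as [tʃ] (rule 2).
The actual realization is [tʃ], not [k].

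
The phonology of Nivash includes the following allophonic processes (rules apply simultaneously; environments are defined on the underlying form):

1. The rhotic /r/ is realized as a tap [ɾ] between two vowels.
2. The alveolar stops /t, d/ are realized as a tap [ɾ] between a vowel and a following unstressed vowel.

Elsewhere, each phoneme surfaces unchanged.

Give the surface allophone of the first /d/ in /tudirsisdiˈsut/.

/d/ (between /u/ and /i/) occurs between a vowel and a following unstressed vowel → [ɾ] by rule 2.

[ɾ]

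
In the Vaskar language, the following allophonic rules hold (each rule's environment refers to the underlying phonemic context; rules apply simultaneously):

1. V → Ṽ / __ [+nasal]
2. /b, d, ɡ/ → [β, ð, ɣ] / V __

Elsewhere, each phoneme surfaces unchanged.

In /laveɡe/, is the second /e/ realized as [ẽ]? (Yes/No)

No

/e/ (word-final) fails the environment for rule 1, so it stays [e].
The actual realization is [e], not [ẽ].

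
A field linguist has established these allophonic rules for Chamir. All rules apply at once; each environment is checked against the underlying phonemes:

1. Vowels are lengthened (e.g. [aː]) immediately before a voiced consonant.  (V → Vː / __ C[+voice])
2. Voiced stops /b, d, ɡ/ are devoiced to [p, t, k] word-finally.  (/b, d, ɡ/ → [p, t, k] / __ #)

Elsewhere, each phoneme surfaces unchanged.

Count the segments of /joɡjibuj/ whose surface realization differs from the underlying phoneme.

Segments that undergo a rule: /o/ → [oː] (rule 1); /i/ → [iː] (rule 1); /u/ → [uː] (rule 1).
All other segments surface unchanged.

3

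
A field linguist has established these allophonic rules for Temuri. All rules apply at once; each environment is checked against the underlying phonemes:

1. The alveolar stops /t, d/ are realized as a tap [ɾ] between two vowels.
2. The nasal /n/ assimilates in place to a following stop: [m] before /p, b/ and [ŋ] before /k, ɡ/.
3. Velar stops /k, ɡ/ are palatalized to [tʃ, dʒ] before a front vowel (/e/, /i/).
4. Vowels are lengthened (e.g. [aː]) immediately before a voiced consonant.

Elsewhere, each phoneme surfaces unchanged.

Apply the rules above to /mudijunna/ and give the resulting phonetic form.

/m/ (word-initial) is unaffected → [m].
/u/ meets the environment for rule 4 (before a voiced consonant) → [uː].
Rule 1 applies to /d/ (between /u/ and /i/: between two vowels) → [ɾ].
/i/ — between /d/ and /j/, before a voiced consonant — surfaces as [iː] (rule 4).
/j/ (between /i/ and /u/): no rule targets it → [j].
/u/ (between /j/ and /n/): before a voiced consonant, so rule 4 applies → [uː].
/n/ (between /u/ and /n/): rule 2 targets it, but not before a labial or velar stop → unchanged [n].
/n/ — between /n/ and /a/; rule 2 does not apply here → [n].
/a/ (word-final) is in the target of rule 4 but the environment (before a voiced consonant) is not met → [a].

[muːɾiːjuːnna]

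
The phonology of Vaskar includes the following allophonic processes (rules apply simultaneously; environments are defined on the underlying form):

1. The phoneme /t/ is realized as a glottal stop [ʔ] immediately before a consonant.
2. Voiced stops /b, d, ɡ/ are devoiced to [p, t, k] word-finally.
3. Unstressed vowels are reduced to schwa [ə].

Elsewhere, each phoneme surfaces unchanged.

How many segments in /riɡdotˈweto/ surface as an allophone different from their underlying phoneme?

4

Segments that undergo a rule: /i/ → [ə] (rule 3); /o/ → [ə] (rule 3); /t/ → [ʔ] (rule 1); /o/ → [ə] (rule 3).
All other segments surface unchanged.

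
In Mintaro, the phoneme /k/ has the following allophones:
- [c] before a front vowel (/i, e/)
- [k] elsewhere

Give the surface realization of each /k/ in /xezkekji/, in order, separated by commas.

[c], [k]

Occurrence 1 (position 4): before a front vowel → [c].
Occurrence 2 (position 6): no conditioning environment matches → elsewhere allophone [k].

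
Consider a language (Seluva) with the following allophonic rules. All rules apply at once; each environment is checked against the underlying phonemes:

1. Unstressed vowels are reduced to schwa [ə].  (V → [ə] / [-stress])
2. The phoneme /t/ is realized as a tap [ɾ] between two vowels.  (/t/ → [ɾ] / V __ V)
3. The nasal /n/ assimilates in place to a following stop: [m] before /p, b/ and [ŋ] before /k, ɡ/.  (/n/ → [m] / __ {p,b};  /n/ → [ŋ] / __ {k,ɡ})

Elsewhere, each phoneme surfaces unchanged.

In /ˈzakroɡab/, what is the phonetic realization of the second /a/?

Rule 1 applies to /a/ (between /ɡ/ and /b/: in an unstressed syllable) → [ə].

[ə]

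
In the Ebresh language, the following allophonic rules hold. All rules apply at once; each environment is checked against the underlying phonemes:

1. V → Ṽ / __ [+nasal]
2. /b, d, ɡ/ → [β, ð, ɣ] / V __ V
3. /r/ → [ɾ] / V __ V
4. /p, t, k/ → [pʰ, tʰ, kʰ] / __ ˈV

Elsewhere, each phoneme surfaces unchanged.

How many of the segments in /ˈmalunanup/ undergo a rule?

2

Segments that undergo a rule: /u/ → [ũ] (rule 1); /a/ → [ã] (rule 1).
All other segments surface unchanged.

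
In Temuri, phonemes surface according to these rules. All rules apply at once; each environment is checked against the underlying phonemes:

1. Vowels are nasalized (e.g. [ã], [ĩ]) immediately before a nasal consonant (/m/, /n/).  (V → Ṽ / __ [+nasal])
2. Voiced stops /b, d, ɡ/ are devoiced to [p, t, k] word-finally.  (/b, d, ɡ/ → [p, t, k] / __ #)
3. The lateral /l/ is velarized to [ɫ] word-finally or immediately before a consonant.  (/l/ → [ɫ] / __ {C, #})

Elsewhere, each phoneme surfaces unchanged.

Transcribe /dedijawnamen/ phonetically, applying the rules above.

/d/ (word-initial) fails the environment for rule 2, so it stays [d].
/e/ (between /d/ and /d/) fails the environment for rule 1, so it stays [e].
/d/ — between /e/ and /i/; rule 2 does not apply here → [d].
/i/ (between /d/ and /j/) fails the environment for rule 1, so it stays [i].
/a/ (between /j/ and /w/) is in the target of rule 1 but the environment (before a nasal consonant) is not met → [a].
/a/ (between /n/ and /m/): before a nasal consonant, so rule 1 applies → [ã].
/e/ (between /m/ and /n/): before a nasal consonant, so rule 1 applies → [ẽ].

[dedijawnãmẽn]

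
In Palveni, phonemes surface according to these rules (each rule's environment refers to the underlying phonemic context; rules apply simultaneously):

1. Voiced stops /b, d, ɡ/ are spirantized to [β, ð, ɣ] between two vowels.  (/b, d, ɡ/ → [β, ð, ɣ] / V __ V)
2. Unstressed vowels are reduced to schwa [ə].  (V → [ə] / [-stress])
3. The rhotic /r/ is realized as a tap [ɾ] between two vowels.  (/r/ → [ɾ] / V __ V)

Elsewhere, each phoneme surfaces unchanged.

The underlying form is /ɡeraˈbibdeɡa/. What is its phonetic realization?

/ɡ/ (word-initial) is in the target of rule 1 but the environment (between two vowels) is not met → [ɡ].
/e/ (between /ɡ/ and /r/) occurs in an unstressed syllable → [ə] by rule 2.
/r/ — between /e/ and /a/, between two vowels — surfaces as [ɾ] (rule 3).
/a/ — between /r/ and /b/, in an unstressed syllable — surfaces as [ə] (rule 2).
Rule 1 applies to /b/ (between /a/ and /i/: between two vowels) → [β].
/i/ (between /b/ and /b/) fails the environment for rule 2, so it stays [i].
/b/ — between /i/ and /d/; rule 1 does not apply here → [b].
/d/ (between /b/ and /e/) fails the environment for rule 1, so it stays [d].
Rule 2 applies to /e/ (between /d/ and /ɡ/: in an unstressed syllable) → [ə].
/ɡ/ (between /e/ and /a/) occurs between two vowels → [ɣ] by rule 1.
/a/ (word-final) occurs in an unstressed syllable → [ə] by rule 2.

[ɡəɾəˈβibdəɣə]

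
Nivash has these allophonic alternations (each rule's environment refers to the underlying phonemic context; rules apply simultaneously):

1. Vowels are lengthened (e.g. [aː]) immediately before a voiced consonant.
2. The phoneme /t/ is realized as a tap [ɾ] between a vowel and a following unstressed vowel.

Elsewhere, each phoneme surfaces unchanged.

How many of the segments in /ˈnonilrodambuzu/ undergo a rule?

5

Segments that undergo a rule: /o/ → [oː] (rule 1); /i/ → [iː] (rule 1); /o/ → [oː] (rule 1); /a/ → [aː] (rule 1); /u/ → [uː] (rule 1).
All other segments surface unchanged.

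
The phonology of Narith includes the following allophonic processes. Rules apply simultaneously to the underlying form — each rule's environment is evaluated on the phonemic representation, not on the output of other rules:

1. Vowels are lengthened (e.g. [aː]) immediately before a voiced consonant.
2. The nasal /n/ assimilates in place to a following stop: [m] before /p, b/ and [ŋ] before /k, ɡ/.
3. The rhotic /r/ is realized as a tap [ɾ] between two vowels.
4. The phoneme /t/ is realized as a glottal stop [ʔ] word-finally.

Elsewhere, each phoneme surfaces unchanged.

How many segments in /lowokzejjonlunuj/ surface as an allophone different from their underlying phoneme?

5

Segments that undergo a rule: /o/ → [oː] (rule 1); /e/ → [eː] (rule 1); /o/ → [oː] (rule 1); /u/ → [uː] (rule 1); /u/ → [uː] (rule 1).
All other segments surface unchanged.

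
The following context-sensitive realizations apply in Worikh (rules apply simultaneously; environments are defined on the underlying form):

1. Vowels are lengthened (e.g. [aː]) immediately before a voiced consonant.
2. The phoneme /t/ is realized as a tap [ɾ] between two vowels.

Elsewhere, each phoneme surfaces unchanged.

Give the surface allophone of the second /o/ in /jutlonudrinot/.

/o/ — between /n/ and /t/; rule 1 does not apply here → [o].

[o]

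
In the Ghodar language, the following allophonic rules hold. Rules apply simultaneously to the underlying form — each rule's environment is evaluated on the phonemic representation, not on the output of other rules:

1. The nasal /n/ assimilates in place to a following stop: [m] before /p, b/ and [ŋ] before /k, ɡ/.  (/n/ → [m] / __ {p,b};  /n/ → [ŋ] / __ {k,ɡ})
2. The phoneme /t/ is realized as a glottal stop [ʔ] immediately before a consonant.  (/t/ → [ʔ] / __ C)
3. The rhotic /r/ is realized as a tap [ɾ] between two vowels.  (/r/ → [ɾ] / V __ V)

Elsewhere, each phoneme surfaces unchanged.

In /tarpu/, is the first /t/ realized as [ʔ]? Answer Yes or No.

No

/t/ (word-initial) fails the environment for rule 2, so it stays [t].
The actual realization is [t], not [ʔ].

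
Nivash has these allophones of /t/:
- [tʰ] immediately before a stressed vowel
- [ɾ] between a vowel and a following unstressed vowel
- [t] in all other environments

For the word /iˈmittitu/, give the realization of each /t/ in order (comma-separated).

Occurrence 1 (position 4): no conditioning environment matches → elsewhere allophone [t].
Occurrence 2 (position 5): no conditioning environment matches → elsewhere allophone [t].
Occurrence 3 (position 7): between a vowel and an unstressed vowel → [ɾ].

[t], [t], [ɾ]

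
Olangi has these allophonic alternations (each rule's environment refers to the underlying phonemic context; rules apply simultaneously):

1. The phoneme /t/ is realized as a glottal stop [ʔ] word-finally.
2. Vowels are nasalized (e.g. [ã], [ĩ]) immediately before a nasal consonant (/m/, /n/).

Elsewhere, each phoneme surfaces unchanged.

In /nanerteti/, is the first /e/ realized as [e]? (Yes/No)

/e/ — between /n/ and /r/; rule 2 does not apply here → [e].
The actual realization is [e], which matches [e].

Yes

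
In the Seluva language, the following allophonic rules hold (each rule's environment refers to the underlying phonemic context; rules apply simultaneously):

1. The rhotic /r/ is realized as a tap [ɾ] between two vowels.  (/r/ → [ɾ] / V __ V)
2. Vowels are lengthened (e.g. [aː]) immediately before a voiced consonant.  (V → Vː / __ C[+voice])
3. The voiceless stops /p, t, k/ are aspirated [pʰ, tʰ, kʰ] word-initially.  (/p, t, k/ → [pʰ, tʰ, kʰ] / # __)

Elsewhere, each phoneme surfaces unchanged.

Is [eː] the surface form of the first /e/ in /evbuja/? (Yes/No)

/e/ — word-initial, before a voiced consonant — surfaces as [eː] (rule 2).
The actual realization is [eː], which matches [eː].

Yes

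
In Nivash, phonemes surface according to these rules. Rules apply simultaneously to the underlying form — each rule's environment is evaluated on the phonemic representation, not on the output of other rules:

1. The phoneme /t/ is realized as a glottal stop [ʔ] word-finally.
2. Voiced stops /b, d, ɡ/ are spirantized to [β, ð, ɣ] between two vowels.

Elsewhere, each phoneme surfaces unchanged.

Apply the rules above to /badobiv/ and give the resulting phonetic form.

[baðoβiv]

/b/ (word-initial): rule 2 targets it, but not between two vowels → unchanged [b].
/d/ (between /a/ and /o/) occurs between two vowels → [ð] by rule 2.
/b/ (between /o/ and /i/) occurs between two vowels → [β] by rule 2.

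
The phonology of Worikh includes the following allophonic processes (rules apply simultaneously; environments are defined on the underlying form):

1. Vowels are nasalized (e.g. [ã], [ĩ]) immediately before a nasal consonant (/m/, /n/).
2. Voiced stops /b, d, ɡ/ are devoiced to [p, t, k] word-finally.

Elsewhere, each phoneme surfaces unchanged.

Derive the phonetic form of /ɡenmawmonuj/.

/ɡ/ (word-initial): rule 2 targets it, but not word-finally → unchanged [ɡ].
/e/ (between /ɡ/ and /n/): before a nasal consonant, so rule 1 applies → [ẽ].
/n/ (between /e/ and /m/): no rule targets it → [n].
/m/ (between /n/ and /a/) is unaffected → [m].
/a/ (between /m/ and /w/) is in the target of rule 1 but the environment (before a nasal consonant) is not met → [a].
/w/ — not in any rule's target class → [w].
/m/ (between /w/ and /o/): no rule targets it → [m].
/o/ (between /m/ and /n/) occurs before a nasal consonant → [õ] by rule 1.
/n/ (between /o/ and /u/) is unaffected → [n].
/u/ (between /n/ and /j/) is in the target of rule 1 but the environment (before a nasal consonant) is not met → [u].
/j/ (word-final) is unaffected → [j].

[ɡẽnmawmõnuj]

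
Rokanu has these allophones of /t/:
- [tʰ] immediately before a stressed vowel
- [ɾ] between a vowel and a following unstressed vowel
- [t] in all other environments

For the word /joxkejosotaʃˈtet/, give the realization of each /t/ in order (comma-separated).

[ɾ], [tʰ], [t]

Occurrence 1 (position 10): between a vowel and an unstressed vowel → [ɾ].
Occurrence 2 (position 13): immediately before a stressed vowel → [tʰ].
Occurrence 3 (position 15): no conditioning environment matches → elsewhere allophone [t].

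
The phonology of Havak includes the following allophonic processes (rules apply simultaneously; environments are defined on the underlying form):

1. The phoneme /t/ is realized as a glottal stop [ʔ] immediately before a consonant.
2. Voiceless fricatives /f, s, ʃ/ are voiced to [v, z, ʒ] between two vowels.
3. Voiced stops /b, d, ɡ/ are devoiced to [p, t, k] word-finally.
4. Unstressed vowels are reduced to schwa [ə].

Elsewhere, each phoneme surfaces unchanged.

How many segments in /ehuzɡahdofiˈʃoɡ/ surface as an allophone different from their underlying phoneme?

8

Segments that undergo a rule: /e/ → [ə] (rule 4); /u/ → [ə] (rule 4); /a/ → [ə] (rule 4); /o/ → [ə] (rule 4); /f/ → [v] (rule 2); /i/ → [ə] (rule 4); /ʃ/ → [ʒ] (rule 2); /ɡ/ → [k] (rule 3).
All other segments surface unchanged.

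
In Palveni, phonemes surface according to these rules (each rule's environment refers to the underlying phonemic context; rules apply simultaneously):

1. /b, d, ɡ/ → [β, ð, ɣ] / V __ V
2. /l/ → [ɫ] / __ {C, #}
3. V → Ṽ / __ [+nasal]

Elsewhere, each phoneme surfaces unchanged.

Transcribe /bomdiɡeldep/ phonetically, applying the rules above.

/b/ (word-initial) fails the environment for rule 1, so it stays [b].
Rule 3 applies to /o/ (between /b/ and /m/: before a nasal consonant) → [õ].
/m/ (between /o/ and /d/): no rule targets it → [m].
/d/ (between /m/ and /i/) fails the environment for rule 1, so it stays [d].
/i/ (between /d/ and /ɡ/) fails the environment for rule 3, so it stays [i].
/ɡ/ (between /i/ and /e/) occurs between two vowels → [ɣ] by rule 1.
/e/ (between /ɡ/ and /l/) fails the environment for rule 3, so it stays [e].
/l/ meets the environment for rule 2 (word-finally or immediately before a consonant) → [ɫ].
/d/ (between /l/ and /e/) is in the target of rule 1 but the environment (between two vowels) is not met → [d].
/e/ — between /d/ and /p/; rule 3 does not apply here → [e].
/p/ — not in any rule's target class → [p].

[bõmdiɣeɫdep]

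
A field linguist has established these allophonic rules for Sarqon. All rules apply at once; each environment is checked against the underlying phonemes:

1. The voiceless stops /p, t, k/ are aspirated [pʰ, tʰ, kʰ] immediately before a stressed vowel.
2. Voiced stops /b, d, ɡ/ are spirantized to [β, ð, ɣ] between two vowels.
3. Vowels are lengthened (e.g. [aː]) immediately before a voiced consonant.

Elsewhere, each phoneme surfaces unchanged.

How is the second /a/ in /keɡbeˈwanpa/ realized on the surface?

/a/ (word-final): rule 3 targets it, but not before a voiced consonant → unchanged [a].

[a]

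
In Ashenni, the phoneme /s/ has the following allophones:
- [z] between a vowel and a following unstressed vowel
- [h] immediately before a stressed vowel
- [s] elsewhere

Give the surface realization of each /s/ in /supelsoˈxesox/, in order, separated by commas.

Occurrence 1 (position 1): no conditioning environment matches → elsewhere allophone [s].
Occurrence 2 (position 6): no conditioning environment matches → elsewhere allophone [s].
Occurrence 3 (position 10): between a vowel and a following unstressed vowel → [z].

[s], [s], [z]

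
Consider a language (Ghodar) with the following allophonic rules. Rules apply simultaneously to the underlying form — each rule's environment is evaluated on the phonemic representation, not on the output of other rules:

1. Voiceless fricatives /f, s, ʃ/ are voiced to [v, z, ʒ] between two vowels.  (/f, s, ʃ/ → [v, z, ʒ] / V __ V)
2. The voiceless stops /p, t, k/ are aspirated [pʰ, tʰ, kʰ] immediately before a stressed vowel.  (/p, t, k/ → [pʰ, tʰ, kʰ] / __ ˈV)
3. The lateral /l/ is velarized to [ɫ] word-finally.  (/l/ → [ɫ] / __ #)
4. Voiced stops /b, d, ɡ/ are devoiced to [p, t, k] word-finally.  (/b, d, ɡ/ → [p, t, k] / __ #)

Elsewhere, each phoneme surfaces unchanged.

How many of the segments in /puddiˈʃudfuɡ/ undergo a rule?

Segments that undergo a rule: /ʃ/ → [ʒ] (rule 1); /ɡ/ → [k] (rule 4).
All other segments surface unchanged.

2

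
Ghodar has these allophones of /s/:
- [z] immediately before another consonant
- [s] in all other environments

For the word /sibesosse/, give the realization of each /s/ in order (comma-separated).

[s], [s], [z], [s]

Occurrence 1 (position 1): no conditioning environment matches → elsewhere allophone [s].
Occurrence 2 (position 5): no conditioning environment matches → elsewhere allophone [s].
Occurrence 3 (position 7): immediately before another consonant → [z].
Occurrence 4 (position 8): no conditioning environment matches → elsewhere allophone [s].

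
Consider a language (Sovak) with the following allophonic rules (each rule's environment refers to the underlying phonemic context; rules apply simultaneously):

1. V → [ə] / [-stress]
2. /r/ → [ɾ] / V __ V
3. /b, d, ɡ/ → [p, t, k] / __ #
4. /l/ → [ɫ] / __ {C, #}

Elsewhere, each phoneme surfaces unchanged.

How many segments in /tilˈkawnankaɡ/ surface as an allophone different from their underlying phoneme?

5

Segments that undergo a rule: /i/ → [ə] (rule 1); /l/ → [ɫ] (rule 4); /a/ → [ə] (rule 1); /a/ → [ə] (rule 1); /ɡ/ → [k] (rule 3).
All other segments surface unchanged.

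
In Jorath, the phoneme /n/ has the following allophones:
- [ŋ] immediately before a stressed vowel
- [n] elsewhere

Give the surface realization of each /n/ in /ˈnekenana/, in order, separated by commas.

Occurrence 1 (position 1): immediately before a stressed vowel → [ŋ].
Occurrence 2 (position 5): no conditioning environment matches → elsewhere allophone [n].
Occurrence 3 (position 7): no conditioning environment matches → elsewhere allophone [n].

[ŋ], [n], [n]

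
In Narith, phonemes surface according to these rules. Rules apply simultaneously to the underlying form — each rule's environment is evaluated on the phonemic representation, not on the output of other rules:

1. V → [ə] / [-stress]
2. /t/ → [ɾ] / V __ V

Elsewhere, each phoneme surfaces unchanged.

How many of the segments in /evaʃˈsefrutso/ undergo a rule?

4

Segments that undergo a rule: /e/ → [ə] (rule 1); /a/ → [ə] (rule 1); /u/ → [ə] (rule 1); /o/ → [ə] (rule 1).
All other segments surface unchanged.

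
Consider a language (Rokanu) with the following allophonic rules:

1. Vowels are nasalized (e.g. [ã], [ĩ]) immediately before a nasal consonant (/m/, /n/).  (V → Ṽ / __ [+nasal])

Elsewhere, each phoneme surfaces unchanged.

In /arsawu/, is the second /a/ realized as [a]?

/a/ (between /s/ and /w/) fails the environment for rule 1, so it stays [a].
The actual realization is [a], which matches [a].

Yes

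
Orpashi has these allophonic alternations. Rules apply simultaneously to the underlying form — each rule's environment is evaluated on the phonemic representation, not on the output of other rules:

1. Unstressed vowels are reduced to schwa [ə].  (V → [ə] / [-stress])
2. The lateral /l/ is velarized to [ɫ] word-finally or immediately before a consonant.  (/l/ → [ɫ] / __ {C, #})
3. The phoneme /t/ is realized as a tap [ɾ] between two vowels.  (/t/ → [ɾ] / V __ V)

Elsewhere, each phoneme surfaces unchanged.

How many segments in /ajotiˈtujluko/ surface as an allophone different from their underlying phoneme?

7

Segments that undergo a rule: /a/ → [ə] (rule 1); /o/ → [ə] (rule 1); /t/ → [ɾ] (rule 3); /i/ → [ə] (rule 1); /t/ → [ɾ] (rule 3); /u/ → [ə] (rule 1); /o/ → [ə] (rule 1).
All other segments surface unchanged.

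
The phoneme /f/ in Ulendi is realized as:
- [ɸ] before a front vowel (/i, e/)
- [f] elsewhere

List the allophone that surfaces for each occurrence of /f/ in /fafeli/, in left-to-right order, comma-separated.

Occurrence 1 (position 1): no conditioning environment matches → elsewhere allophone [f].
Occurrence 2 (position 3): before a front vowel (/i, e/) → [ɸ].

[f], [ɸ]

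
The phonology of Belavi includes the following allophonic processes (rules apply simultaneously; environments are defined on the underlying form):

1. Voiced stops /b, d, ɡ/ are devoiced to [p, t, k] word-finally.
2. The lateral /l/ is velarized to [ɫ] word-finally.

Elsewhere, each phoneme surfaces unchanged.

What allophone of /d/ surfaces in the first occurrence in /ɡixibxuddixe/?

/d/ (between /u/ and /d/) is in the target of rule 1 but the environment (word-finally) is not met → [d].

[d]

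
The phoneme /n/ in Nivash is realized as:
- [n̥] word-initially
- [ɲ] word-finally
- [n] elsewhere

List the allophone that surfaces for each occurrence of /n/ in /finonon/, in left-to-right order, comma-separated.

[n], [n], [ɲ]

Occurrence 1 (position 3): no conditioning environment matches → elsewhere allophone [n].
Occurrence 2 (position 5): no conditioning environment matches → elsewhere allophone [n].
Occurrence 3 (position 7): word-finally → [ɲ].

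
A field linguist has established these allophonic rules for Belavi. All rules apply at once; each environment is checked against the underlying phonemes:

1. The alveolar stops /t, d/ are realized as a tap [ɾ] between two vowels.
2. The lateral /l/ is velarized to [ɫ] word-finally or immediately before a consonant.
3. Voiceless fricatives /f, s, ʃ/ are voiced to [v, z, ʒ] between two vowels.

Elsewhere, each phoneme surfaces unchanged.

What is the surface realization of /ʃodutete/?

/ʃ/ (word-initial): rule 3 targets it, but not between two vowels → unchanged [ʃ].
/o/ (between /ʃ/ and /d/): no rule targets it → [o].
/d/ (between /o/ and /u/) occurs between two vowels → [ɾ] by rule 1.
/u/ stays [u].
/t/ (between /u/ and /e/) occurs between two vowels → [ɾ] by rule 1.
/e/ stays [e].
Rule 1 applies to /t/ (between /e/ and /e/: between two vowels) → [ɾ].
/e/ stays [e].

[ʃoɾuɾeɾe]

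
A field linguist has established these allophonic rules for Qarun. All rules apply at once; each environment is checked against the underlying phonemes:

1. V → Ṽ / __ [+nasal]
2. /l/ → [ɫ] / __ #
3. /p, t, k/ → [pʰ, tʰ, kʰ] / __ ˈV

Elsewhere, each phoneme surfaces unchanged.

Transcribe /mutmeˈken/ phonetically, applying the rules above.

/m/ (word-initial): no rule targets it → [m].
/u/ (between /m/ and /t/) fails the environment for rule 1, so it stays [u].
/t/ (between /u/ and /m/) fails the environment for rule 3, so it stays [t].
/m/ (between /t/ and /e/): no rule targets it → [m].
/e/ (between /m/ and /k/) is in the target of rule 1 but the environment (before a nasal consonant) is not met → [e].
/k/ (between /e/ and /e/): immediately before a stressed vowel, so rule 3 applies → [kʰ].
/e/ — between /k/ and /n/, before a nasal consonant — surfaces as [ẽ] (rule 1).
/n/ stays [n].

[mutmeˈkʰẽn]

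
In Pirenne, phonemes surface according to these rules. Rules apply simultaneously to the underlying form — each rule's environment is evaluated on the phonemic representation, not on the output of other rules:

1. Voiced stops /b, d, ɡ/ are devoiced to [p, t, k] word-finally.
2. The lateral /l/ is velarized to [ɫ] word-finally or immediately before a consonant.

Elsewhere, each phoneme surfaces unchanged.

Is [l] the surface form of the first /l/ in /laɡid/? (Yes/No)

/l/ (word-initial) is in the target of rule 2 but the environment (word-finally or immediately before a consonant) is not met → [l].
The actual realization is [l], which matches [l].

Yes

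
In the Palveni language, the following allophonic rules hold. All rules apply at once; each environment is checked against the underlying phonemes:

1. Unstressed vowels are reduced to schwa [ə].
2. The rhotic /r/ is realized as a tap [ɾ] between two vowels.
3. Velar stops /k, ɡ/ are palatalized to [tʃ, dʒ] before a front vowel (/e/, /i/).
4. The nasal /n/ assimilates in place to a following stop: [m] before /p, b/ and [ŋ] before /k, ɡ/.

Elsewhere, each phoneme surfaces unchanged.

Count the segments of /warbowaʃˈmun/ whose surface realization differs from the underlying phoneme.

Segments that undergo a rule: /a/ → [ə] (rule 1); /o/ → [ə] (rule 1); /a/ → [ə] (rule 1).
All other segments surface unchanged.

3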